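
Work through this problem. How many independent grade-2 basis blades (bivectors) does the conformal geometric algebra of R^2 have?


The conformal model of R^2 uses Cl(3,1) with m = 2 + 2 = 4 generators.
Number of grade-2 blades = C(m, 2) = C(4, 2)
= 4*3/2 = 6


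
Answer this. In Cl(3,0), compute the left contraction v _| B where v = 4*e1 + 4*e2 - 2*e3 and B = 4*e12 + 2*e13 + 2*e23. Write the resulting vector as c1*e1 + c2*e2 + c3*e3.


Left contraction v _| B = <vB>_1 (grade-1 part of the geometric product vB).
Using e1_|e12 = e2, e2_|e12 = -e1, e1_|e13 = e3, e3_|e13 = -e1, e2_|e23 = e3, e3_|e23 = -e2:
e1 coeff: -v2*b12 - v3*b13 = -(4)*(4) - (-2)*(2) = -12
e2 coeff: v1*b12 - v3*b23 = (4)*(4) - (-2)*(2) = 20
e3 coeff: v1*b13 + v2*b23 = (4)*(2) + (4)*(2) = 16
v _| B = -12*e1 + 20*e2 + 16*e3


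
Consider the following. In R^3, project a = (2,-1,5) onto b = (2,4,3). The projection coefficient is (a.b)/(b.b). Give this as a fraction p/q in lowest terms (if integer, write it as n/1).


Projection coefficient = (a . b) / (b . b)
a . b = 2*2 + (-1)*4 + 5*3
= 4 + (-4) + 15 = 15
b . b = 2^2 + 4^2 + 3^2
= 4 + 16 + 9 = 29
Coefficient = 15/29
In lowest terms: 15/29


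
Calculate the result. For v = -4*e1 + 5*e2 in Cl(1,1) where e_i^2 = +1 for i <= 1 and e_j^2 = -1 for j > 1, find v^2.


v^2 = sum of c_i^2 * e_i^2
Positive signature terms (e_i^2 = +1): (-4)^2 = 16
Negative signature terms (e_j^2 = -1): 5^2 = 25
v^2 = 16 - 25 = -9


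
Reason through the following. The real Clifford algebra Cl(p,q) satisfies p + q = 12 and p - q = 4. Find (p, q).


We need p + q = 12 and p - q = 4.
Adding: 2p = 12 + 4 = 16, so p = 8.
Then q = 12 - 8 = 4.
(p, q) = (8, 4)


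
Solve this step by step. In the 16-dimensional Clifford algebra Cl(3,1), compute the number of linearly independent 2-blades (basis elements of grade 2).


Number of grade-k basis blades in Cl(p,q) with n = p + q is C(n, k).
n = 3 + 1 = 4
C(4, 2) = 4! / (2! * 2!)
= 24 / (2 * 2)
= 6


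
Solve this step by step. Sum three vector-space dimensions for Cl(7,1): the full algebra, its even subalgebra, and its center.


n = 7 + 1 = 8
Total dim = 2^8 = 256
Even subalgebra dim = 2^7 = 128
n is even, so center dim = 1
Sum = 256 + 128 + 1 = 385


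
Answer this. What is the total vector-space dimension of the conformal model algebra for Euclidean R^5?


The conformal model of R^5 uses Cl(6,1): the 5 Euclidean generators plus two extra orthogonal generators e+ (e+^2 = +1) and e- (e-^2 = -1), from which the null vectors e0, einf are built.
Number of generators m = 5 + 2 = 7.
dim Cl(p,q) = 2^m = 2^7 = 128


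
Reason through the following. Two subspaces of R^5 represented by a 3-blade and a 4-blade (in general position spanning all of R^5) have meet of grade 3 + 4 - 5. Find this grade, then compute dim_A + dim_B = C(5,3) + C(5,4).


Meet grade = grade(A) + grade(B) - n
= 3 + 4 - 5 = 2
C(5,3) = 10
C(5,4) = 5
dim_A + dim_B = 10 + 5 = 15


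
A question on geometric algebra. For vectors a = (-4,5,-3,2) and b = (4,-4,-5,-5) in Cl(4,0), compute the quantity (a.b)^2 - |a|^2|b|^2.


a . b = (-4)*4 + 5*(-4) + (-3)*(-5) + 2*(-5)
= -16 + (-20) + 15 + (-10) = -31
|a|^2 = (-4)^2 + 5^2 + (-3)^2 + 2^2 = 54
|b|^2 = 4^2 + (-4)^2 + (-5)^2 + (-5)^2 = 82
(a.b)^2 = (-31)^2 = 961
|a|^2 * |b|^2 = 54 * 82 = 4428
Result = 961 - 4428 = -3467


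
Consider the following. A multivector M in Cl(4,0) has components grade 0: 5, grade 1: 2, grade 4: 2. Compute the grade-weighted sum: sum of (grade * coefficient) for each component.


Grade-weighted sum = sum of grade_k * coefficient_k
0*5 = 0
1*2 = 2
4*2 = 8
Total = 0 + 2 + 8 = 10


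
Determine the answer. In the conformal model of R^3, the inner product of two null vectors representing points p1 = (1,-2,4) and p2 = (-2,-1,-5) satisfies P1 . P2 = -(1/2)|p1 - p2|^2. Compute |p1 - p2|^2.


p1 - p2 = (3, -1, 9)
|p1 - p2|^2 = 3^2 + (-1)^2 + 9^2
= 9 + 1 + 81
= 91


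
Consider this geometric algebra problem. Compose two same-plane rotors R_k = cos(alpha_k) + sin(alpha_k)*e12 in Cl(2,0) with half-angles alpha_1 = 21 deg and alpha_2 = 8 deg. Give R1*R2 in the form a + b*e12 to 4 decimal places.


Same-plane rotors commute and their half-angles add:
R1*R2 = cos(a1 + a2) + sin(a1 + a2)*e12.
a1 + a2 = 21 + 8 = 29 deg
cos(29 deg) = 0.8746
sin(29 deg) = 0.4848
R1*R2 = 0.8746 + 0.4848*e12


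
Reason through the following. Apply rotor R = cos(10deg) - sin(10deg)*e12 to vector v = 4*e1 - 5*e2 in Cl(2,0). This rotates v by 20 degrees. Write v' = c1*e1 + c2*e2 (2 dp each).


Rotor R = cos(10deg) - sin(10deg)*e12
Rotation angle theta = 2 * 10 = 20 degrees
v' = R*v*~R rotates v by theta.
cos(20deg) = 0.9397, sin(20deg) = 0.3420
v'_1 = 4*cos(20deg) - (-5)*sin(20deg)
= 4*0.9397 - (-5)*0.3420
= 5.47
v'_2 = 4*sin(20deg) + (-5)*cos(20deg)
= 4*0.3420 + (-5)*0.9397
= -3.33
v' = 5.47*e1 - 3.33*e2


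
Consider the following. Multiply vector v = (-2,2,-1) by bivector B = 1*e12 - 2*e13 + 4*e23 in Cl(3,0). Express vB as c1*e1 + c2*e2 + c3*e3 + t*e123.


vB has grade-1 (vector) and grade-3 (trivector) parts: vB = (v _| B) + (v ^ B).
Vector part <vB>_1:
  e1: -v2*b12 - v3*b13 = -(2)*(1) - (-1)*(-2) = -4
  e2: v1*b12 - v3*b23 = (-2)*(1) - (-1)*(4) = 2
  e3: v1*b13 + v2*b23 = (-2)*(-2) + (2)*(4) = 12
Trivector part <vB>_3:
  e123: v1*b23 - v2*b13 + v3*b12 = (-2)*(4) - (2)*(-2) + (-1)*(1) = -5
vB = -4*e1 + 2*e2 + 12*e3 - 5*e123


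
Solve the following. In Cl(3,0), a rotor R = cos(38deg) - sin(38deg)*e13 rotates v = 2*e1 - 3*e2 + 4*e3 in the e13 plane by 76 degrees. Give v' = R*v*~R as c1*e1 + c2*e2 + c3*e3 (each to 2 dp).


Rotor R = cos(38deg) - sin(38deg)*e13
Rotation angle theta = 2 * 38 = 76 degrees in the e13 plane (e1 -> e3).
The component perpendicular to the plane (e2) is invariant: v'_2 = v2 = -3.00
cos(76deg) = 0.2419, sin(76deg) = 0.9703
v'_1 = v1*cos(theta) - v3*sin(theta) = 2*0.2419 - 4*0.9703 = -3.40
v'_3 = v1*sin(theta) + v3*cos(theta) = 2*0.9703 + 4*0.2419 = 2.91
v' = -3.40*e1 - 3.00*e2 + 2.91*e3


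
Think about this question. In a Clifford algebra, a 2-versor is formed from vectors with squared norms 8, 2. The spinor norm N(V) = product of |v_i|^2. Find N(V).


Spinor norm N(V) = |v1|^2 * |v2|^2 * ... * |v2|^2
= 8 * 2
Running product: 8, 16
N(V) = 16


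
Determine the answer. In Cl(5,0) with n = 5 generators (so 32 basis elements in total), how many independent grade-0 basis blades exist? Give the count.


Number of grade-k basis blades in Cl(p,q) with n = p + q is C(n, k).
n = 5 + 0 = 5
C(5, 0) = 5! / (0! * 5!)
= 120 / (1 * 120)
= 1


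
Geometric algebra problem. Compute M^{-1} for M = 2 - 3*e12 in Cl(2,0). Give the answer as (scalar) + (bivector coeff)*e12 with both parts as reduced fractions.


M = 2 - 3*e12, where e12^2 = -1.
Since M commutes with its reverse ~M = a - b*e12, M * ~M = a^2 - b^2*e12^2 = a^2 + b^2.
So M^{-1} = ~M / (a^2 + b^2) = (a - b*e12)/(a^2 + b^2).
a^2 + b^2 = 4 + 9 = 13
Scalar part = 2/13 = 2/13
Bivector coeff = 3/13 = 3/13
M^{-1} = 2/13 + 3/13*e12


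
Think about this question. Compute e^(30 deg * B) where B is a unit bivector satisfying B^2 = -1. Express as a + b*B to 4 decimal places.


For a unit bivector B with B^2 = -1, the exponential series gives
e^(theta*B) = cos(theta) + sin(theta)*B (the GA analogue of Euler's formula).
theta = 30 degrees = 0.523599 rad
cos(30 deg) = 0.8660
sin(30 deg) = 0.5000
exp(theta*B) = 0.8660 + 0.5000*B


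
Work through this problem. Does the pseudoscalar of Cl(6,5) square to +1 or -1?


The pseudoscalar I = e1...e_n (product of all n generators) of Cl(p,q) satisfies I^2 = (-1)^(q + n(n-1)/2).
p = 6, q = 5, n = p + q = 11
n(n-1)/2 = 11 * 10 / 2 = 55
Exponent = q + n(n-1)/2 = 5 + 55 = 60
I^2 = (-1)^60 = +1


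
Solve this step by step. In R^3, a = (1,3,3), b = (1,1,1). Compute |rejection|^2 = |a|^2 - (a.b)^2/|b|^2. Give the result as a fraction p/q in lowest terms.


|a|^2 = 1^2 + 3^2 + 3^2 = 19
|b|^2 = 1^2 + 1^2 + 1^2 = 3
a . b = 1*1 + 3*1 + 3*1 = 7
(a.b)^2 = 7^2 = 49
|rej|^2 = 19 - 49/3
= (57 - 49)/3
= 8/3
In lowest terms: 8/3


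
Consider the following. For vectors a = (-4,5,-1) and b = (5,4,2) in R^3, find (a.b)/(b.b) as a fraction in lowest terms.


Projection coefficient = (a . b) / (b . b)
a . b = (-4)*5 + 5*4 + (-1)*2
= -20 + 20 + (-2) = -2
b . b = 5^2 + 4^2 + 2^2
= 25 + 16 + 4 = 45
Coefficient = -2/45
In lowest terms: -2/45


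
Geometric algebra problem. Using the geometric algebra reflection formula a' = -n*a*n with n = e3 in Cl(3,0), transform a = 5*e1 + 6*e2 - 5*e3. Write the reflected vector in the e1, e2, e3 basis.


Reflection formula: a' = -n*a*n, with n = e3 (unit vector, n^2 = 1).
For reflection through hyperplane perp to e3:
The component along e3 flips sign, others stay.
a = (5, 6, -5)
a' = (5, 6, 5)
a' = 5*e1 + 6*e2 + 5*e3


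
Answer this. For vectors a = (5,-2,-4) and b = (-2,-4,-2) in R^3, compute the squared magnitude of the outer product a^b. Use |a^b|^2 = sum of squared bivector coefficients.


a wedge b = (a1*b2 - a2*b1)*e12 + (a1*b3 - a3*b1)*e13 + (a2*b3 - a3*b2)*e23
e12 coeff: 5*(-4) - (-2)*(-2) = -20 - 4 = -24
e13 coeff: 5*(-2) - (-4)*(-2) = -10 - 8 = -18
e23 coeff: (-2)*(-2) - (-4)*(-4) = 4 - 16 = -12
|a wedge b|^2 = (-24)^2 + (-18)^2 + (-12)^2
= 576 + 324 + 144
= 1044


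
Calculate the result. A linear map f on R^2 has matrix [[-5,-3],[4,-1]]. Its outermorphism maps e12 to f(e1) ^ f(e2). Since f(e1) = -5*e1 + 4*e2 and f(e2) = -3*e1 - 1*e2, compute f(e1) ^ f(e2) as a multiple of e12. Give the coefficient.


The outermorphism of a linear map f sends e1^e2 to f(e1)^f(e2).
f(e1) = -5*e1 + 4*e2
f(e2) = -3*e1 - 1*e2
f(e1) ^ f(e2) = (-5*e1 + 4*e2) ^ (-3*e1 - 1*e2)
= (-5)*(-1)*e12 + 4*(-3)*e21
= (5 - (-12))*e12
= 17*e12
Coefficient = 17


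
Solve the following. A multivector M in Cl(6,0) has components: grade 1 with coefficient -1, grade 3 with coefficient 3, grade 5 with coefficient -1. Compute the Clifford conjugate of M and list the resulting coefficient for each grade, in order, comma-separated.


Clifford conjugate sign for grade k: (-1)^(k(k+1)/2)
Grade 1: (-1)^(1*2/2) = (-1)^1 = -1, coeff -1 -> 1
Grade 3: (-1)^(3*4/2) = (-1)^6 = 1, coeff 3 -> 3
Grade 5: (-1)^(5*6/2) = (-1)^15 = -1, coeff -1 -> 1
Conjugated coefficients: 1, 3, 1


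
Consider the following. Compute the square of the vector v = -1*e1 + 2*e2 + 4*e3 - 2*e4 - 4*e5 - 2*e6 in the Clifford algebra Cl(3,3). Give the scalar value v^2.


v^2 = sum of c_i^2 * e_i^2
Positive signature terms (e_i^2 = +1): (-1)^2 + 2^2 + 4^2 = 21
Negative signature terms (e_j^2 = -1): (-2)^2 + (-4)^2 + (-2)^2 = 24
v^2 = 21 - 24 = -3


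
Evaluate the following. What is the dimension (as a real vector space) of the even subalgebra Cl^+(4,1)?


Even subalgebra dimension = 2^(n-1)
n = 4 + 1 = 5
2^(5 - 1) = 2^4 = 16
Verification: sum of C(5,k) for even k = 1 + 10 + 5 = 16
Result = 16


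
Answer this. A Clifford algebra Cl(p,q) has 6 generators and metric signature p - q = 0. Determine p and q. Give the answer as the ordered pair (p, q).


We need p + q = 6 and p - q = 0.
Adding: 2p = 6 + 0 = 6, so p = 3.
Then q = 6 - 3 = 3.
(p, q) = (3, 3)


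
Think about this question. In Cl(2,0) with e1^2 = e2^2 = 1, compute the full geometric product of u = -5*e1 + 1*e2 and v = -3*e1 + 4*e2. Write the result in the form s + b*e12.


Expand: (-5*e1 + 1*e2)(-3*e1 + 4*e2)
= (-5)*(-3)*e1e1 + (-5)*4*e1e2 + 1*(-3)*e2e1 + 1*4*e2e2
Using e1^2 = e2^2 = 1, e2e1 = -e1e2:
Scalar part s = (-5)*(-3) + 1*4 = 15 + 4 = 19
Bivector part b = (-5)*4 - 1*(-3) = -20 - (-3) = -17
uv = 19 - 17*e12


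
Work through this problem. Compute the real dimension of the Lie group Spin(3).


Spin(n) double-covers SO(n); both have Lie algebra so(n) of dimension n(n-1)/2.
n = 3
n(n-1) = 3 * 2 = 6
dim Spin(3) = 6/2 = 3


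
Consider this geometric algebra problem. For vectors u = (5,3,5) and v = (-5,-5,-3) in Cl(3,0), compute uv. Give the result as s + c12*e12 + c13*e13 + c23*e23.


In Cl(3,0): e_i^2 = 1, e_ie_j = -e_je_i for i != j.
Scalar part = u . v = 5*(-5) + 3*(-5) + 5*(-3)
= -25 + (-15) + (-15) = -55
e12 coeff = 5*(-5) - 3*(-5) = -25 - (-15) = -10
e13 coeff = 5*(-3) - 5*(-5) = -15 - (-25) = 10
e23 coeff = 3*(-3) - 5*(-5) = -9 - (-25) = 16
uv = -55 - 10*e12 + 10*e13 + 16*e23


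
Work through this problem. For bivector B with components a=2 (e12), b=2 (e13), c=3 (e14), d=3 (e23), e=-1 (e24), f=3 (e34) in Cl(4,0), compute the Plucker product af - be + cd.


Plucker relation: af - be + cd
a*f = 2*3 = 6
b*e = 2*(-1) = -2
c*d = 3*3 = 9
af - be + cd = 6 - (-2) + 9
= 17


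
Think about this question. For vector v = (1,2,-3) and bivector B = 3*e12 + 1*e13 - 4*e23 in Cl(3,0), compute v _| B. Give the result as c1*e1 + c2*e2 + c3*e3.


Left contraction v _| B = <vB>_1 (grade-1 part of the geometric product vB).
Using e1_|e12 = e2, e2_|e12 = -e1, e1_|e13 = e3, e3_|e13 = -e1, e2_|e23 = e3, e3_|e23 = -e2:
e1 coeff: -v2*b12 - v3*b13 = -(2)*(3) - (-3)*(1) = -3
e2 coeff: v1*b12 - v3*b23 = (1)*(3) - (-3)*(-4) = -9
e3 coeff: v1*b13 + v2*b23 = (1)*(1) + (2)*(-4) = -7
v _| B = -3*e1 - 9*e2 - 7*e3


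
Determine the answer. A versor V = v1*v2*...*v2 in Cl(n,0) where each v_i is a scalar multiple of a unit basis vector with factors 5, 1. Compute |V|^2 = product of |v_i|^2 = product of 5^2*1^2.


Each vector v_i has |v_i|^2 = s_i^2
Squared scales: 5^2 = 25, 1^2 = 1
|V|^2 = 25 * 1
= 25


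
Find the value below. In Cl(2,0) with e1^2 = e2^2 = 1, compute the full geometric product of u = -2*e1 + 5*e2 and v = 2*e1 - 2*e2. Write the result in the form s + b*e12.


Expand: (-2*e1 + 5*e2)(2*e1 - 2*e2)
= (-2)*2*e1e1 + (-2)*(-2)*e1e2 + 5*2*e2e1 + 5*(-2)*e2e2
Using e1^2 = e2^2 = 1, e2e1 = -e1e2:
Scalar part s = (-2)*2 + 5*(-2) = -4 + (-10) = -14
Bivector part b = (-2)*(-2) - 5*2 = 4 - 10 = -6
uv = -14 - 6*e12


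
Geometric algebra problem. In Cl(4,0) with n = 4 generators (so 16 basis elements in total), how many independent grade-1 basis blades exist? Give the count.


Number of grade-k basis blades in Cl(p,q) with n = p + q is C(n, k).
n = 4 + 0 = 4
C(4, 1) = 4! / (1! * 3!)
= 24 / (1 * 6)
= 4


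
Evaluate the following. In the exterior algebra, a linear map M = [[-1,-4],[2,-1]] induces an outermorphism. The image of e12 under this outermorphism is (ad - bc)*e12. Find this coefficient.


The outermorphism of a linear map f sends e1^e2 to f(e1)^f(e2).
f(e1) = -1*e1 + 2*e2
f(e2) = -4*e1 - 1*e2
f(e1) ^ f(e2) = (-1*e1 + 2*e2) ^ (-4*e1 - 1*e2)
= (-1)*(-1)*e12 + 2*(-4)*e21
= (1 - (-8))*e12
= 9*e12
Coefficient = 9


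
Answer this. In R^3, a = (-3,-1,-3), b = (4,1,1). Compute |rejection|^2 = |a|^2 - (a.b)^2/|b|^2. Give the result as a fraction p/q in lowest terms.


|a|^2 = (-3)^2 + (-1)^2 + (-3)^2 = 19
|b|^2 = 4^2 + 1^2 + 1^2 = 18
a . b = (-3)*4 + (-1)*1 + (-3)*1 = -16
(a.b)^2 = (-16)^2 = 256
|rej|^2 = 19 - 256/18
= (342 - 256)/18
= 86/18
In lowest terms: 43/9


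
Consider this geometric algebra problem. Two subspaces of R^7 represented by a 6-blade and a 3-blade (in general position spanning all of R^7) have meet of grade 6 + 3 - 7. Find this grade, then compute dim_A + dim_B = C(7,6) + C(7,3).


Meet grade = grade(A) + grade(B) - n
= 6 + 3 - 7 = 2
C(7,6) = 7
C(7,3) = 35
dim_A + dim_B = 7 + 35 = 42


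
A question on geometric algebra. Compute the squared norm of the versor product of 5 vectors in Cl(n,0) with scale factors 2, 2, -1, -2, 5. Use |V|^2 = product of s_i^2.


Each vector v_i has |v_i|^2 = s_i^2
Squared scales: 2^2 = 4, 2^2 = 4, (-1)^2 = 1, (-2)^2 = 4, 5^2 = 25
|V|^2 = 4 * 4 * 1 * 4 * 25
= 1600


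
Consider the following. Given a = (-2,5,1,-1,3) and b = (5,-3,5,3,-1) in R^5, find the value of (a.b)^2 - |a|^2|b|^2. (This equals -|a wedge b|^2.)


a . b = (-2)*5 + 5*(-3) + 1*5 + (-1)*3 + 3*(-1)
= -10 + (-15) + 5 + (-3) + (-3) = -26
|a|^2 = (-2)^2 + 5^2 + 1^2 + (-1)^2 + 3^2 = 40
|b|^2 = 5^2 + (-3)^2 + 5^2 + 3^2 + (-1)^2 = 69
(a.b)^2 = (-26)^2 = 676
|a|^2 * |b|^2 = 40 * 69 = 2760
Result = 676 - 2760 = -2084


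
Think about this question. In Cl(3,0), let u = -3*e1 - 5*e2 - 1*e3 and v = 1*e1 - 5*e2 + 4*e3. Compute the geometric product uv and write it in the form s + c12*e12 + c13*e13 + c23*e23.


In Cl(3,0): e_i^2 = 1, e_ie_j = -e_je_i for i != j.
Scalar part = u . v = (-3)*1 + (-5)*(-5) + (-1)*4
= -3 + 25 + (-4) = 18
e12 coeff = (-3)*(-5) - (-5)*1 = 15 - (-5) = 20
e13 coeff = (-3)*4 - (-1)*1 = -12 - (-1) = -11
e23 coeff = (-5)*4 - (-1)*(-5) = -20 - 5 = -25
uv = 18 + 20*e12 - 11*e13 - 25*e23


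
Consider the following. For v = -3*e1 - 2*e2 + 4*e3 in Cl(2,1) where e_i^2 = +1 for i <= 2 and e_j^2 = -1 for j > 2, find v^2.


v^2 = sum of c_i^2 * e_i^2
Positive signature terms (e_i^2 = +1): (-3)^2 + (-2)^2 = 13
Negative signature terms (e_j^2 = -1): 4^2 = 16
v^2 = 13 - 16 = -3


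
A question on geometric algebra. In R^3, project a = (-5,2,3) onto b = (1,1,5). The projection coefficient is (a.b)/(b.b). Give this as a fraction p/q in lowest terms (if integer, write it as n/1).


Projection coefficient = (a . b) / (b . b)
a . b = (-5)*1 + 2*1 + 3*5
= -5 + 2 + 15 = 12
b . b = 1^2 + 1^2 + 5^2
= 1 + 1 + 25 = 27
Coefficient = 12/27
In lowest terms: 4/9


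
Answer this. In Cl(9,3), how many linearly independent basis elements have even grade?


Even subalgebra dimension = 2^(n-1)
n = 9 + 3 = 12
2^(12 - 1) = 2^11 = 2048
Verification: sum of C(12,k) for even k = 1 + 66 + 495 + 924 + 495 + 66 + 1 = 2048
Result = 2048


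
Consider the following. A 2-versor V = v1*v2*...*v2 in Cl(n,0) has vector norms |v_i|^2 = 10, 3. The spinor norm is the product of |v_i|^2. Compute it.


Spinor norm N(V) = |v1|^2 * |v2|^2 * ... * |v2|^2
= 10 * 3
Running product: 10, 30
N(V) = 30


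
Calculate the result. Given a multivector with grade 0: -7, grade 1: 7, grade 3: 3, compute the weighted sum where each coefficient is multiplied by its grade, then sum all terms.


Grade-weighted sum = sum of grade_k * coefficient_k
0*(-7) = 0
1*7 = 7
3*3 = 9
Total = 0 + 7 + 9 = 16


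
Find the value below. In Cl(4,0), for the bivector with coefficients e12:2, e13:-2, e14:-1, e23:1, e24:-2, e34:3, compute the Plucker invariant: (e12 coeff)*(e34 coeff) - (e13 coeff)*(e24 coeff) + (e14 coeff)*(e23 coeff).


Plucker relation: af - be + cd
a*f = 2*3 = 6
b*e = (-2)*(-2) = 4
c*d = (-1)*1 = -1
af - be + cd = 6 - 4 + (-1)
= 1


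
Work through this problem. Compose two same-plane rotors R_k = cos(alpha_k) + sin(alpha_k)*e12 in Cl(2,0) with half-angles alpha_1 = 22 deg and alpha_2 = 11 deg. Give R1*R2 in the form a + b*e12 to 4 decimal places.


Same-plane rotors commute and their half-angles add:
R1*R2 = cos(a1 + a2) + sin(a1 + a2)*e12.
a1 + a2 = 22 + 11 = 33 deg
cos(33 deg) = 0.8387
sin(33 deg) = 0.5446
R1*R2 = 0.8387 + 0.5446*e12


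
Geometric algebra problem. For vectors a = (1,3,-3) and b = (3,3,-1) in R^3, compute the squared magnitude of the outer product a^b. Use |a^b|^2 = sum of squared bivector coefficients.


a wedge b = (a1*b2 - a2*b1)*e12 + (a1*b3 - a3*b1)*e13 + (a2*b3 - a3*b2)*e23
e12 coeff: 1*3 - 3*3 = 3 - 9 = -6
e13 coeff: 1*(-1) - (-3)*3 = -1 - (-9) = 8
e23 coeff: 3*(-1) - (-3)*3 = -3 - (-9) = 6
|a wedge b|^2 = (-6)^2 + 8^2 + 6^2
= 36 + 64 + 36
= 136


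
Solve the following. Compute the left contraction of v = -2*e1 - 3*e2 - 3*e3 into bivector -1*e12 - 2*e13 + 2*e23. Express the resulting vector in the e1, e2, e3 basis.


Left contraction v _| B = <vB>_1 (grade-1 part of the geometric product vB).
Using e1_|e12 = e2, e2_|e12 = -e1, e1_|e13 = e3, e3_|e13 = -e1, e2_|e23 = e3, e3_|e23 = -e2:
e1 coeff: -v2*b12 - v3*b13 = -(-3)*(-1) - (-3)*(-2) = -9
e2 coeff: v1*b12 - v3*b23 = (-2)*(-1) - (-3)*(2) = 8
e3 coeff: v1*b13 + v2*b23 = (-2)*(-2) + (-3)*(2) = -2
v _| B = -9*e1 + 8*e2 - 2*e3


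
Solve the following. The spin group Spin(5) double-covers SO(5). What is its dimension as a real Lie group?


Spin(n) double-covers SO(n); both have Lie algebra so(n) of dimension n(n-1)/2.
n = 5
n(n-1) = 5 * 4 = 20
dim Spin(5) = 20/2 = 10


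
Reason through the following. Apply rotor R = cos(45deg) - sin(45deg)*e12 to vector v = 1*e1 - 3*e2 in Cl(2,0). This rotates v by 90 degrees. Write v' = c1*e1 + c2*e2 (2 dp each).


Rotor R = cos(45deg) - sin(45deg)*e12
Rotation angle theta = 2 * 45 = 90 degrees
v' = R*v*~R rotates v by theta.
cos(90deg) = 0.0000, sin(90deg) = 1.0000
v'_1 = 1*cos(90deg) - (-3)*sin(90deg)
= 1*0.0000 - (-3)*1.0000
= 3.00
v'_2 = 1*sin(90deg) + (-3)*cos(90deg)
= 1*1.0000 + (-3)*0.0000
= 1.00
v' = 3.00*e1 + 1.00*e2


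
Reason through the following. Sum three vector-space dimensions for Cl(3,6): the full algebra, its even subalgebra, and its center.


n = 3 + 6 = 9
Total dim = 2^9 = 512
Even subalgebra dim = 2^8 = 256
n is odd, so center dim = 2
Sum = 512 + 256 + 2 = 770


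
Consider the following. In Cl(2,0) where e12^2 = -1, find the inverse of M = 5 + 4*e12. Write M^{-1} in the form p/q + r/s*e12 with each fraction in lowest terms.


M = 5 + 4*e12, where e12^2 = -1.
Since M commutes with its reverse ~M = a - b*e12, M * ~M = a^2 - b^2*e12^2 = a^2 + b^2.
So M^{-1} = ~M / (a^2 + b^2) = (a - b*e12)/(a^2 + b^2).
a^2 + b^2 = 25 + 16 = 41
Scalar part = 5/41 = 5/41
Bivector coeff = -4/41 = -4/41
M^{-1} = 5/41 - 4/41*e12


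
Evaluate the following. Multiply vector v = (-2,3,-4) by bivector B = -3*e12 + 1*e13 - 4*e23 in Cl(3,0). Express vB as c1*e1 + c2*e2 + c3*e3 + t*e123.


vB has grade-1 (vector) and grade-3 (trivector) parts: vB = (v _| B) + (v ^ B).
Vector part <vB>_1:
  e1: -v2*b12 - v3*b13 = -(3)*(-3) - (-4)*(1) = 13
  e2: v1*b12 - v3*b23 = (-2)*(-3) - (-4)*(-4) = -10
  e3: v1*b13 + v2*b23 = (-2)*(1) + (3)*(-4) = -14
Trivector part <vB>_3:
  e123: v1*b23 - v2*b13 + v3*b12 = (-2)*(-4) - (3)*(1) + (-4)*(-3) = 17
vB = 13*e1 - 10*e2 - 14*e3 + 17*e123


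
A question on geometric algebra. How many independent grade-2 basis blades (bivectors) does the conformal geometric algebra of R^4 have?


The conformal model of R^4 uses Cl(5,1) with m = 4 + 2 = 6 generators.
Number of grade-2 blades = C(m, 2) = C(6, 2)
= 6*5/2 = 15


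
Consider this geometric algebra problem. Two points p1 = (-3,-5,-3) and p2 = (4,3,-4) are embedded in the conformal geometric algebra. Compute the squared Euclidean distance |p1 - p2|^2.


p1 - p2 = (-7, -8, 1)
|p1 - p2|^2 = (-7)^2 + (-8)^2 + 1^2
= 49 + 64 + 1
= 114


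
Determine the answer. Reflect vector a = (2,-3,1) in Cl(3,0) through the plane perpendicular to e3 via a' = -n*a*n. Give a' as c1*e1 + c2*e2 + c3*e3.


Reflection formula: a' = -n*a*n, with n = e3 (unit vector, n^2 = 1).
For reflection through hyperplane perp to e3:
The component along e3 flips sign, others stay.
a = (2, -3, 1)
a' = (2, -3, -1)
a' = 2*e1 - 3*e2 - 1*e3


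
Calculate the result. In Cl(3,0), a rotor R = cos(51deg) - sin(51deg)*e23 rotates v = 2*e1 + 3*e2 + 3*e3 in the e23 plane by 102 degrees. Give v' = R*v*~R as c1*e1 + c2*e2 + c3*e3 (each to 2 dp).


Rotor R = cos(51deg) - sin(51deg)*e23
Rotation angle theta = 2 * 51 = 102 degrees in the e23 plane (e2 -> e3).
The component perpendicular to the plane (e1) is invariant: v'_1 = v1 = 2.00
cos(102deg) = -0.2079, sin(102deg) = 0.9781
v'_2 = v2*cos(theta) - v3*sin(theta) = 3*(-0.2079) - 3*0.9781 = -3.56
v'_3 = v2*sin(theta) + v3*cos(theta) = 3*0.9781 + 3*(-0.2079) = 2.31
v' = 2.00*e1 - 3.56*e2 + 2.31*e3


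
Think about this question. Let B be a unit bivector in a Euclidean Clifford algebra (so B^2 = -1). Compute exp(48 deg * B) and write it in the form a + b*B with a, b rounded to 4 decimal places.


For a unit bivector B with B^2 = -1, the exponential series gives
e^(theta*B) = cos(theta) + sin(theta)*B (the GA analogue of Euler's formula).
theta = 48 degrees = 0.837758 rad
cos(48 deg) = 0.6691
sin(48 deg) = 0.7431
exp(theta*B) = 0.6691 + 0.7431*B


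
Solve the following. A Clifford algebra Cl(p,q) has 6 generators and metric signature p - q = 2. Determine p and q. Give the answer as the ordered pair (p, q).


We need p + q = 6 and p - q = 2.
Adding: 2p = 6 + 2 = 8, so p = 4.
Then q = 6 - 4 = 2.
(p, q) = (4, 2)


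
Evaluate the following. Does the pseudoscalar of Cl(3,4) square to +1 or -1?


The pseudoscalar I = e1...e_n (product of all n generators) of Cl(p,q) satisfies I^2 = (-1)^(q + n(n-1)/2).
p = 3, q = 4, n = p + q = 7
n(n-1)/2 = 7 * 6 / 2 = 21
Exponent = q + n(n-1)/2 = 4 + 21 = 25
I^2 = (-1)^25 = -1


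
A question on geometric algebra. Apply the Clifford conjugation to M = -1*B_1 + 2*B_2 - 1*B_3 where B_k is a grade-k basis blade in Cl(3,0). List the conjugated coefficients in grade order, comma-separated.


Clifford conjugate sign for grade k: (-1)^(k(k+1)/2)
Grade 1: (-1)^(1*2/2) = (-1)^1 = -1, coeff -1 -> 1
Grade 2: (-1)^(2*3/2) = (-1)^3 = -1, coeff 2 -> -2
Grade 3: (-1)^(3*4/2) = (-1)^6 = 1, coeff -1 -> -1
Conjugated coefficients: 1, -2, -1


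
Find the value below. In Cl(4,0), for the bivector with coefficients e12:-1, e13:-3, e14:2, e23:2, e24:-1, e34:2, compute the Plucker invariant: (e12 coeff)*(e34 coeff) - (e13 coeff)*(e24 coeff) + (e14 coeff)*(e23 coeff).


Plucker relation: af - be + cd
a*f = (-1)*2 = -2
b*e = (-3)*(-1) = 3
c*d = 2*2 = 4
af - be + cd = -2 - 3 + 4
= -1


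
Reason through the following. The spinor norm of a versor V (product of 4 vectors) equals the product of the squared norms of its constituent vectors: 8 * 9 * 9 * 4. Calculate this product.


Spinor norm N(V) = |v1|^2 * |v2|^2 * ... * |v4|^2
= 8 * 9 * 9 * 4
Running product: 8, 72, 648, 2592
N(V) = 2592


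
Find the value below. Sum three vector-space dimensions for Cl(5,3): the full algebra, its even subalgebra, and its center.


n = 5 + 3 = 8
Total dim = 2^8 = 256
Even subalgebra dim = 2^7 = 128
n is even, so center dim = 1
Sum = 256 + 128 + 1 = 385


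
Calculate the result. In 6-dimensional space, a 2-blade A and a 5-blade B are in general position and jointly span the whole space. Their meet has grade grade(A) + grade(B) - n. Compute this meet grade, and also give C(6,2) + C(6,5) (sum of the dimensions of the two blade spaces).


Meet grade = grade(A) + grade(B) - n
= 2 + 5 - 6 = 1
C(6,2) = 15
C(6,5) = 6
dim_A + dim_B = 15 + 6 = 21


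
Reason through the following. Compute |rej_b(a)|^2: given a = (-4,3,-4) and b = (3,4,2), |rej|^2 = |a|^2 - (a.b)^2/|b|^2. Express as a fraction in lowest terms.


|a|^2 = (-4)^2 + 3^2 + (-4)^2 = 41
|b|^2 = 3^2 + 4^2 + 2^2 = 29
a . b = (-4)*3 + 3*4 + (-4)*2 = -8
(a.b)^2 = (-8)^2 = 64
|rej|^2 = 41 - 64/29
= (1189 - 64)/29
= 1125/29
In lowest terms: 1125/29


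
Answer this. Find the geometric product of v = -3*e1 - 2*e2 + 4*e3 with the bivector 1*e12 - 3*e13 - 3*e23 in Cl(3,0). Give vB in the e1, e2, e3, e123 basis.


vB has grade-1 (vector) and grade-3 (trivector) parts: vB = (v _| B) + (v ^ B).
Vector part <vB>_1:
  e1: -v2*b12 - v3*b13 = -(-2)*(1) - (4)*(-3) = 14
  e2: v1*b12 - v3*b23 = (-3)*(1) - (4)*(-3) = 9
  e3: v1*b13 + v2*b23 = (-3)*(-3) + (-2)*(-3) = 15
Trivector part <vB>_3:
  e123: v1*b23 - v2*b13 + v3*b12 = (-3)*(-3) - (-2)*(-3) + (4)*(1) = 7
vB = 14*e1 + 9*e2 + 15*e3 + 7*e123


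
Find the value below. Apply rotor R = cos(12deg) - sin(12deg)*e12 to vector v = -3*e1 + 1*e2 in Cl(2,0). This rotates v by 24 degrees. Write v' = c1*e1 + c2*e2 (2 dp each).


Rotor R = cos(12deg) - sin(12deg)*e12
Rotation angle theta = 2 * 12 = 24 degrees
v' = R*v*~R rotates v by theta.
cos(24deg) = 0.9135, sin(24deg) = 0.4067
v'_1 = -3*cos(24deg) - 1*sin(24deg)
= -3*0.9135 - 1*0.4067
= -3.15
v'_2 = -3*sin(24deg) + 1*cos(24deg)
= -3*0.4067 + 1*0.9135
= -0.31
v' = -3.15*e1 - 0.31*e2


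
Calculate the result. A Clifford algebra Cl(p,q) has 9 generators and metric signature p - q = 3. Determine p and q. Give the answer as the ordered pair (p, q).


We need p + q = 9 and p - q = 3.
Adding: 2p = 9 + 3 = 12, so p = 6.
Then q = 9 - 6 = 3.
(p, q) = (6, 3)


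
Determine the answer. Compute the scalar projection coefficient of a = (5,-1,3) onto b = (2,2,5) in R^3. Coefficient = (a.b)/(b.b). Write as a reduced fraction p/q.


Projection coefficient = (a . b) / (b . b)
a . b = 5*2 + (-1)*2 + 3*5
= 10 + (-2) + 15 = 23
b . b = 2^2 + 2^2 + 5^2
= 4 + 4 + 25 = 33
Coefficient = 23/33
In lowest terms: 23/33


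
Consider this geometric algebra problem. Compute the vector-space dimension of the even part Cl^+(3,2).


Even subalgebra dimension = 2^(n-1)
n = 3 + 2 = 5
2^(5 - 1) = 2^4 = 16
Verification: sum of C(5,k) for even k = 1 + 10 + 5 = 16
Result = 16


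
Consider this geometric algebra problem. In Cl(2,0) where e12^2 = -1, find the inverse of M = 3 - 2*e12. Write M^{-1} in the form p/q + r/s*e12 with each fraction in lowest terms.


M = 3 - 2*e12, where e12^2 = -1.
Since M commutes with its reverse ~M = a - b*e12, M * ~M = a^2 - b^2*e12^2 = a^2 + b^2.
So M^{-1} = ~M / (a^2 + b^2) = (a - b*e12)/(a^2 + b^2).
a^2 + b^2 = 9 + 4 = 13
Scalar part = 3/13 = 3/13
Bivector coeff = 2/13 = 2/13
M^{-1} = 3/13 + 2/13*e12


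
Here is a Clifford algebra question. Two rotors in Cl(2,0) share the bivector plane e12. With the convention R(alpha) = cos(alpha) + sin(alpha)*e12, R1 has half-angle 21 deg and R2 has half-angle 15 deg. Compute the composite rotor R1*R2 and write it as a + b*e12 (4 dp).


Same-plane rotors commute and their half-angles add:
R1*R2 = cos(a1 + a2) + sin(a1 + a2)*e12.
a1 + a2 = 21 + 15 = 36 deg
cos(36 deg) = 0.8090
sin(36 deg) = 0.5878
R1*R2 = 0.8090 + 0.5878*e12


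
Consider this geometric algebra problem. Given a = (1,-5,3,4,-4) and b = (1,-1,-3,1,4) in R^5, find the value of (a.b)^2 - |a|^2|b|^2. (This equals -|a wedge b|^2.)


a . b = 1*1 + (-5)*(-1) + 3*(-3) + 4*1 + (-4)*4
= 1 + 5 + (-9) + 4 + (-16) = -15
|a|^2 = 1^2 + (-5)^2 + 3^2 + 4^2 + (-4)^2 = 67
|b|^2 = 1^2 + (-1)^2 + (-3)^2 + 1^2 + 4^2 = 28
(a.b)^2 = (-15)^2 = 225
|a|^2 * |b|^2 = 67 * 28 = 1876
Result = 225 - 1876 = -1651


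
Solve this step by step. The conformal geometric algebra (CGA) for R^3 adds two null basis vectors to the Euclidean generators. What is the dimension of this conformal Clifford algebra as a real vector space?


The conformal model of R^3 uses Cl(4,1): the 3 Euclidean generators plus two extra orthogonal generators e+ (e+^2 = +1) and e- (e-^2 = -1), from which the null vectors e0, einf are built.
Number of generators m = 3 + 2 = 5.
dim Cl(p,q) = 2^m = 2^5 = 32


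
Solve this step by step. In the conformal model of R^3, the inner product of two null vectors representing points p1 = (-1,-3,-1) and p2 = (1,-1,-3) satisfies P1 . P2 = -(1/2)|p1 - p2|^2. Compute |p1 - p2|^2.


p1 - p2 = (-2, -2, 2)
|p1 - p2|^2 = (-2)^2 + (-2)^2 + 2^2
= 4 + 4 + 4
= 12


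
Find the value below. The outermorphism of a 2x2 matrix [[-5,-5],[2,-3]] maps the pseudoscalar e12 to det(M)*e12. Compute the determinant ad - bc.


The outermorphism of a linear map f sends e1^e2 to f(e1)^f(e2).
f(e1) = -5*e1 + 2*e2
f(e2) = -5*e1 - 3*e2
f(e1) ^ f(e2) = (-5*e1 + 2*e2) ^ (-5*e1 - 3*e2)
= (-5)*(-3)*e12 + 2*(-5)*e21
= (15 - (-10))*e12
= 25*e12
Coefficient = 25


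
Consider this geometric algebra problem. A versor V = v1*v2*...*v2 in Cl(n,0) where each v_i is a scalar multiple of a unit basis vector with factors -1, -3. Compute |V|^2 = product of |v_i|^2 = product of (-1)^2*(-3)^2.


Each vector v_i has |v_i|^2 = s_i^2
Squared scales: (-1)^2 = 1, (-3)^2 = 9
|V|^2 = 1 * 9
= 9


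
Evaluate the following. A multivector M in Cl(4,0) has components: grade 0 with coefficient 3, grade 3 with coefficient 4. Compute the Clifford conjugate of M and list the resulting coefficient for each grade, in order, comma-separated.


Clifford conjugate sign for grade k: (-1)^(k(k+1)/2)
Grade 0: (-1)^(0*1/2) = (-1)^0 = 1, coeff 3 -> 3
Grade 3: (-1)^(3*4/2) = (-1)^6 = 1, coeff 4 -> 4
Conjugated coefficients: 3, 4


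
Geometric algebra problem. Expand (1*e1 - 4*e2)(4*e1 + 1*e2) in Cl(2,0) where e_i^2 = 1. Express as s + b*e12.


Expand: (1*e1 - 4*e2)(4*e1 + 1*e2)
= 1*4*e1e1 + 1*1*e1e2 + (-4)*4*e2e1 + (-4)*1*e2e2
Using e1^2 = e2^2 = 1, e2e1 = -e1e2:
Scalar part s = 1*4 + (-4)*1 = 4 + (-4) = 0
Bivector part b = 1*1 - (-4)*4 = 1 - (-16) = 17
uv = 0 + 17*e12


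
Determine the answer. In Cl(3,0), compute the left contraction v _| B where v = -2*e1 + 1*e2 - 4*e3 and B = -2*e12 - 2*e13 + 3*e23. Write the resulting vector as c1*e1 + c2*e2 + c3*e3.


Left contraction v _| B = <vB>_1 (grade-1 part of the geometric product vB).
Using e1_|e12 = e2, e2_|e12 = -e1, e1_|e13 = e3, e3_|e13 = -e1, e2_|e23 = e3, e3_|e23 = -e2:
e1 coeff: -v2*b12 - v3*b13 = -(1)*(-2) - (-4)*(-2) = -6
e2 coeff: v1*b12 - v3*b23 = (-2)*(-2) - (-4)*(3) = 16
e3 coeff: v1*b13 + v2*b23 = (-2)*(-2) + (1)*(3) = 7
v _| B = -6*e1 + 16*e2 + 7*e3


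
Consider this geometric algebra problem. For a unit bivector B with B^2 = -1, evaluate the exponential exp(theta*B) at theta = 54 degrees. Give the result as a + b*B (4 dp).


For a unit bivector B with B^2 = -1, the exponential series gives
e^(theta*B) = cos(theta) + sin(theta)*B (the GA analogue of Euler's formula).
theta = 54 degrees = 0.942478 rad
cos(54 deg) = 0.5878
sin(54 deg) = 0.8090
exp(theta*B) = 0.5878 + 0.8090*B


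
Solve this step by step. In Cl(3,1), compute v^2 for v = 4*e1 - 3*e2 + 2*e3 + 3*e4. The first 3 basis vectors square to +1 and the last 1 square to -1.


v^2 = sum of c_i^2 * e_i^2
Positive signature terms (e_i^2 = +1): 4^2 + (-3)^2 + 2^2 = 29
Negative signature terms (e_j^2 = -1): 3^2 = 9
v^2 = 29 - 9 = 20


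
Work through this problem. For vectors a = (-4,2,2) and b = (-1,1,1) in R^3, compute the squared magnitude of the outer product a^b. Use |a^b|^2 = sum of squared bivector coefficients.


a wedge b = (a1*b2 - a2*b1)*e12 + (a1*b3 - a3*b1)*e13 + (a2*b3 - a3*b2)*e23
e12 coeff: (-4)*1 - 2*(-1) = -4 - (-2) = -2
e13 coeff: (-4)*1 - 2*(-1) = -4 - (-2) = -2
e23 coeff: 2*1 - 2*1 = 2 - 2 = 0
|a wedge b|^2 = (-2)^2 + (-2)^2 + 0^2
= 4 + 4 + 0
= 8


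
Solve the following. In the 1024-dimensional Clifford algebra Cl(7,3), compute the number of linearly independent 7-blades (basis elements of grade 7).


Number of grade-k basis blades in Cl(p,q) with n = p + q is C(n, k).
n = 7 + 3 = 10
C(10, 7) = 10! / (7! * 3!)
= 3628800 / (5040 * 6)
= 120


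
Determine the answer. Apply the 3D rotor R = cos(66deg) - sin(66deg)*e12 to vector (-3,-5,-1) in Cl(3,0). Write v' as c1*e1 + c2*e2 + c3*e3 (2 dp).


Rotor R = cos(66deg) - sin(66deg)*e12
Rotation angle theta = 2 * 66 = 132 degrees in the e12 plane (e1 -> e2).
The component perpendicular to the plane (e3) is invariant: v'_3 = v3 = -1.00
cos(132deg) = -0.6691, sin(132deg) = 0.7431
v'_1 = v1*cos(theta) - v2*sin(theta) = -3*(-0.6691) - (-5)*0.7431 = 5.72
v'_2 = v1*sin(theta) + v2*cos(theta) = -3*0.7431 + (-5)*(-0.6691) = 1.12
v' = 5.72*e1 + 1.12*e2 - 1.00*e3


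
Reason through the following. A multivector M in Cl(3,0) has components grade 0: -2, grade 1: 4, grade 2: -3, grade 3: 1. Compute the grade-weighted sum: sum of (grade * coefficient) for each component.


Grade-weighted sum = sum of grade_k * coefficient_k
0*(-2) = 0
1*4 = 4
2*(-3) = -6
3*1 = 3
Total = 0 + 4 + (-6) + 3 = 1


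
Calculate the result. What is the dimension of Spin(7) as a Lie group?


Spin(n) double-covers SO(n); both have Lie algebra so(n) of dimension n(n-1)/2.
n = 7
n(n-1) = 7 * 6 = 42
dim Spin(7) = 42/2 = 21


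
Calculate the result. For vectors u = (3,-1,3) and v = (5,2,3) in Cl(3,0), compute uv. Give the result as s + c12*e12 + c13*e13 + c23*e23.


In Cl(3,0): e_i^2 = 1, e_ie_j = -e_je_i for i != j.
Scalar part = u . v = 3*5 + (-1)*2 + 3*3
= 15 + (-2) + 9 = 22
e12 coeff = 3*2 - (-1)*5 = 6 - (-5) = 11
e13 coeff = 3*3 - 3*5 = 9 - 15 = -6
e23 coeff = (-1)*3 - 3*2 = -3 - 6 = -9
uv = 22 + 11*e12 - 6*e13 - 9*e23


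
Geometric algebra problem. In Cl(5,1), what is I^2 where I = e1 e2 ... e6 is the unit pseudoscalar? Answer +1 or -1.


The pseudoscalar I = e1...e_n (product of all n generators) of Cl(p,q) satisfies I^2 = (-1)^(q + n(n-1)/2).
p = 5, q = 1, n = p + q = 6
n(n-1)/2 = 6 * 5 / 2 = 15
Exponent = q + n(n-1)/2 = 1 + 15 = 16
I^2 = (-1)^16 = +1


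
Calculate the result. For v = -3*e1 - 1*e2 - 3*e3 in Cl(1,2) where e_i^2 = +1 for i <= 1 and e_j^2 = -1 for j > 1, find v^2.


v^2 = sum of c_i^2 * e_i^2
Positive signature terms (e_i^2 = +1): (-3)^2 = 9
Negative signature terms (e_j^2 = -1): (-1)^2 + (-3)^2 = 10
v^2 = 9 - 10 = -1


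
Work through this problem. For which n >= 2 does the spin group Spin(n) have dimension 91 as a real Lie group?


dim Spin(n) = dim so(n) = n(n-1)/2.
Solve n(n-1)/2 = 91, i.e. n^2 - n - 182 = 0.
Discriminant = 1 + 8*91 = 729
n = (1 + sqrt(729))/2 = (1 + 27)/2 = 14


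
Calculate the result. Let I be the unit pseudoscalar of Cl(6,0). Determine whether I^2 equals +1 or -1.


The pseudoscalar I = e1...e_n (product of all n generators) of Cl(p,q) satisfies I^2 = (-1)^(q + n(n-1)/2).
p = 6, q = 0, n = p + q = 6
n(n-1)/2 = 6 * 5 / 2 = 15
Exponent = q + n(n-1)/2 = 0 + 15 = 15
I^2 = (-1)^15 = -1


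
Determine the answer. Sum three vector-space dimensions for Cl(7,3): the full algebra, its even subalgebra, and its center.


n = 7 + 3 = 10
Total dim = 2^10 = 1024
Even subalgebra dim = 2^9 = 512
n is even, so center dim = 1
Sum = 1024 + 512 + 1 = 1537


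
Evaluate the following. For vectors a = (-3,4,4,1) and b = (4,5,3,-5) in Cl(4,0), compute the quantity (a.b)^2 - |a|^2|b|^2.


a . b = (-3)*4 + 4*5 + 4*3 + 1*(-5)
= -12 + 20 + 12 + (-5) = 15
|a|^2 = (-3)^2 + 4^2 + 4^2 + 1^2 = 42
|b|^2 = 4^2 + 5^2 + 3^2 + (-5)^2 = 75
(a.b)^2 = 15^2 = 225
|a|^2 * |b|^2 = 42 * 75 = 3150
Result = 225 - 3150 = -2925


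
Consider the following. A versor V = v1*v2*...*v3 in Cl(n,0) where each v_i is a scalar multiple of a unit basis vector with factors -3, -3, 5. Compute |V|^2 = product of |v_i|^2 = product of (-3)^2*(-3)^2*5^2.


Each vector v_i has |v_i|^2 = s_i^2
Squared scales: (-3)^2 = 9, (-3)^2 = 9, 5^2 = 25
|V|^2 = 9 * 9 * 25
= 2025


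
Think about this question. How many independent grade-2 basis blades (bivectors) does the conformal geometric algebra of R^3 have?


The conformal model of R^3 uses Cl(4,1) with m = 3 + 2 = 5 generators.
Number of grade-2 blades = C(m, 2) = C(5, 2)
= 5*4/2 = 10


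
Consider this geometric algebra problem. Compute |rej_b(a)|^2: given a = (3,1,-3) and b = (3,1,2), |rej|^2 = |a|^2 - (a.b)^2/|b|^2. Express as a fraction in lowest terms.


|a|^2 = 3^2 + 1^2 + (-3)^2 = 19
|b|^2 = 3^2 + 1^2 + 2^2 = 14
a . b = 3*3 + 1*1 + (-3)*2 = 4
(a.b)^2 = 4^2 = 16
|rej|^2 = 19 - 16/14
= (266 - 16)/14
= 250/14
In lowest terms: 125/7


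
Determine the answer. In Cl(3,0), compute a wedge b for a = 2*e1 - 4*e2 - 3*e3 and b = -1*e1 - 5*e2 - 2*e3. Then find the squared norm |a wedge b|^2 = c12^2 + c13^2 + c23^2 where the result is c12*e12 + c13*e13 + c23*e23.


a wedge b = (a1*b2 - a2*b1)*e12 + (a1*b3 - a3*b1)*e13 + (a2*b3 - a3*b2)*e23
e12 coeff: 2*(-5) - (-4)*(-1) = -10 - 4 = -14
e13 coeff: 2*(-2) - (-3)*(-1) = -4 - 3 = -7
e23 coeff: (-4)*(-2) - (-3)*(-5) = 8 - 15 = -7
|a wedge b|^2 = (-14)^2 + (-7)^2 + (-7)^2
= 196 + 49 + 49
= 294


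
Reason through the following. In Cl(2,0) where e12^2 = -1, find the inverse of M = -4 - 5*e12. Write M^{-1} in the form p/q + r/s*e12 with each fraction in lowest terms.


M = -4 - 5*e12, where e12^2 = -1.
Since M commutes with its reverse ~M = a - b*e12, M * ~M = a^2 - b^2*e12^2 = a^2 + b^2.
So M^{-1} = ~M / (a^2 + b^2) = (a - b*e12)/(a^2 + b^2).
a^2 + b^2 = 16 + 25 = 41
Scalar part = -4/41 = -4/41
Bivector coeff = 5/41 = 5/41
M^{-1} = -4/41 + 5/41*e12


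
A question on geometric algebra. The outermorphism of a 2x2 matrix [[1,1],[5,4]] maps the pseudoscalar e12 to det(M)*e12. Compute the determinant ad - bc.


The outermorphism of a linear map f sends e1^e2 to f(e1)^f(e2).
f(e1) = 1*e1 + 5*e2
f(e2) = 1*e1 + 4*e2
f(e1) ^ f(e2) = (1*e1 + 5*e2) ^ (1*e1 + 4*e2)
= 1*4*e12 + 5*1*e21
= (4 - 5)*e12
= -1*e12
Coefficient = -1


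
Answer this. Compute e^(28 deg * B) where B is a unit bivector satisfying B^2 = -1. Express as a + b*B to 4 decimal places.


For a unit bivector B with B^2 = -1, the exponential series gives
e^(theta*B) = cos(theta) + sin(theta)*B (the GA analogue of Euler's formula).
theta = 28 degrees = 0.488692 rad
cos(28 deg) = 0.8829
sin(28 deg) = 0.4695
exp(theta*B) = 0.8829 + 0.4695*B
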